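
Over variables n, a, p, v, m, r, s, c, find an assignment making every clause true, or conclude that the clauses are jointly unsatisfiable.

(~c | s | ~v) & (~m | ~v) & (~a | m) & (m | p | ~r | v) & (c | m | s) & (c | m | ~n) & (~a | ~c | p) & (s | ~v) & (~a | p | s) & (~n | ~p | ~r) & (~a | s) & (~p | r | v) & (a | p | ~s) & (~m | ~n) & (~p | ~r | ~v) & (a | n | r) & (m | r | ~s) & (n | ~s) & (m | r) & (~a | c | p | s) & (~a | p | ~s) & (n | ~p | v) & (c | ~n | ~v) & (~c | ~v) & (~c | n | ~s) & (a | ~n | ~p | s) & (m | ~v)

n = False, a = False, p = False, v = False, m = True, r = True, s = False, c = False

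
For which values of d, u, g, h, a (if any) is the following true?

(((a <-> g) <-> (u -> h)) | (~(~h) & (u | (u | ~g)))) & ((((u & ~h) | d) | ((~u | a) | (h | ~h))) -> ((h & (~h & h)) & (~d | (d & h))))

The conjunct (((u & ~h) | d) | ((~u | a) | (h | ~h))) -> ((h & (~h & h)) & (~d | (d & h))) is unsatisfiable on its own:
  h = True: this becomes (d | True) -> (False & (~d | d)) = False.
  h = False: this becomes ((u | d) | True) -> (False & ~d) = False.
So the whole conjunction is unsatisfiable.

No satisfying assignment exists.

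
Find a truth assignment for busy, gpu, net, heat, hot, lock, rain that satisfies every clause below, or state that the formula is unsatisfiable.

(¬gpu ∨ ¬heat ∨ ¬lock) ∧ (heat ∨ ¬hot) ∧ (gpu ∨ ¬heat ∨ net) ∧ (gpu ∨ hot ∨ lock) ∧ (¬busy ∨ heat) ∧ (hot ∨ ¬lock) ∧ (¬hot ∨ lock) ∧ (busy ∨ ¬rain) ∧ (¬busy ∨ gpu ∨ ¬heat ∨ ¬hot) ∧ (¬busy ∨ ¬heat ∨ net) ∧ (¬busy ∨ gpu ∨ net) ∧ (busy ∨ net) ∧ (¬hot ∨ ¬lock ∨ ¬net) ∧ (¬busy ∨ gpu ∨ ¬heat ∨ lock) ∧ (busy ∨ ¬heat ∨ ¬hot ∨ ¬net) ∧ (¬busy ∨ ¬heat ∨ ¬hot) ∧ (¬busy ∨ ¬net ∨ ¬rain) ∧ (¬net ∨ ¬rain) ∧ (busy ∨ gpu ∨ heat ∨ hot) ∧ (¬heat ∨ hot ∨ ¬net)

Try busy = True:
  (¬busy ∨ heat) forces heat = True.
  (¬busy ∨ ¬heat ∨ net) forces net = True.
  (¬busy ∨ ¬heat ∨ ¬hot) forces hot = False.
  clause (¬heat ∨ hot ∨ ¬net) is falsified — backtrack.
So busy = False.
  then (busy ∨ ¬rain) forces rain = False.
  then (busy ∨ net) forces net = True.
Set gpu = True.
Set heat = False.
  then (heat ∨ ¬hot) forces hot = False.
  then (hot ∨ ¬lock) forces lock = False.
All clauses satisfied.

busy=F, gpu=T, net=T, heat=F, hot=F, lock=F, rain=F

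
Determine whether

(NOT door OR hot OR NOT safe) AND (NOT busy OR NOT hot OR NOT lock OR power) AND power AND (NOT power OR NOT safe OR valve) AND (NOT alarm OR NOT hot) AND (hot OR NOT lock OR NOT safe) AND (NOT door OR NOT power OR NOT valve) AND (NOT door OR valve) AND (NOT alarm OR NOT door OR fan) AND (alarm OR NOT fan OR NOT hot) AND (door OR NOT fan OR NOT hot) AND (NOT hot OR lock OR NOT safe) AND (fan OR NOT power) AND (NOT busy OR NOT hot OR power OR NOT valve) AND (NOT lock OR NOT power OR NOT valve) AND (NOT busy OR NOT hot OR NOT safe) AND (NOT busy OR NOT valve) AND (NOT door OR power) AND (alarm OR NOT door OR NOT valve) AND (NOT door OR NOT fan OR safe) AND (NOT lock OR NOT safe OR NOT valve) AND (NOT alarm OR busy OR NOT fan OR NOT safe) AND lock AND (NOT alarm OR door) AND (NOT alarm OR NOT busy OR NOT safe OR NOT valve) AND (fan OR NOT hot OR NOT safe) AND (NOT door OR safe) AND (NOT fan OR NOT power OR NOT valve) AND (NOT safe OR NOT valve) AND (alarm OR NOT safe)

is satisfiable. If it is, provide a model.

door: False, power: True, fan: True, lock: True, safe: False, alarm: False, busy: True, hot: False, valve: False

Unit clause (power) forces power = True.
In (fan OR NOT power) only fan is left, so fan = True.
Unit clause (lock) forces lock = True.
In (NOT fan OR NOT power OR NOT valve) only NOT valve is left, so valve = False.
In (NOT power OR NOT safe OR valve) only NOT safe is left, so safe = False.
In (NOT door OR valve) only NOT door is left, so door = False.
In (door OR NOT fan OR NOT hot) only NOT hot is left, so hot = False.
In (NOT alarm OR door) only NOT alarm is left, so alarm = False.
Set busy = True.
All clauses satisfied.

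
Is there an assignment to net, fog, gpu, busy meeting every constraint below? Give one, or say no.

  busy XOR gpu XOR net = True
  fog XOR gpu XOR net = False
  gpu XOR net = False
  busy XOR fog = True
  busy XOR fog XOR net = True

net=F, fog=F, gpu=F, busy=T

busy XOR gpu XOR net = T XOR F XOR F = True ✓
fog XOR gpu XOR net = F XOR F XOR F = False ✓
gpu XOR net = F XOR F = False ✓
busy XOR fog = T XOR F = True ✓
busy XOR fog XOR net = T XOR F XOR F = True ✓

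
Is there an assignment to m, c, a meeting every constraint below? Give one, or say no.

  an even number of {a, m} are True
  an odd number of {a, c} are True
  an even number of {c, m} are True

Unsatisfiable

Adding constraints 1, 2, 3 mod 2: every variable appears an even number of times on the left, so the left side is 0.
But the right sides sum to 1 (mod 2). 0 ≠ 1 — the system is inconsistent.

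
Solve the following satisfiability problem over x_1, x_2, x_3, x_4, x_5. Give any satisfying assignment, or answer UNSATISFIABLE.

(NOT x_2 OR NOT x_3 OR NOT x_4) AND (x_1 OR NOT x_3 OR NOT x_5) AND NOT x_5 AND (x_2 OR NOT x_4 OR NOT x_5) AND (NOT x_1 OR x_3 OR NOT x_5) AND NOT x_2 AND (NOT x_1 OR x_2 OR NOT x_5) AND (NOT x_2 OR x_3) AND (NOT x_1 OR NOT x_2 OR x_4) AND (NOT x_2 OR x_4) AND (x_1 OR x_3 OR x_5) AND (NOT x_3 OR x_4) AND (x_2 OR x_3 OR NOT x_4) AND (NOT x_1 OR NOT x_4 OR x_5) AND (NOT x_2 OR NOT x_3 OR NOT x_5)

Unit clause (NOT x_5) forces x_5 = False.
Unit clause (NOT x_2) forces x_2 = False.
Set x_1 = True.
  then (NOT x_1 OR NOT x_4 OR x_5) forces x_4 = False.
  then (NOT x_3 OR x_4) forces x_3 = False.
All clauses satisfied.

x_1 = True, x_2 = False, x_3 = False, x_4 = False, x_5 = False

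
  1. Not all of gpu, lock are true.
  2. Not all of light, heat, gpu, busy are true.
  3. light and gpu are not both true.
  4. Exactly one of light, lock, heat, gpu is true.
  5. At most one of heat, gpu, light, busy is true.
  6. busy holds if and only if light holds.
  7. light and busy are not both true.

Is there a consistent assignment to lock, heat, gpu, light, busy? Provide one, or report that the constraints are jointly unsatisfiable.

lock=F, heat=T, gpu=F, light=F, busy=F

  (1) {gpu, lock}: 0/2 true — not all ✓
  (2) {light, heat, gpu, busy}: 1/4 true — not all ✓
  (3) light=F, gpu=F — not both ✓
  (4) {light, lock, heat, gpu}: 1 true — exactly one ✓
  (5) {heat, gpu, light, busy}: 1 true — at most one ✓
  (6) busy=F, light=F — same ✓
  (7) light=F, busy=F — not both ✓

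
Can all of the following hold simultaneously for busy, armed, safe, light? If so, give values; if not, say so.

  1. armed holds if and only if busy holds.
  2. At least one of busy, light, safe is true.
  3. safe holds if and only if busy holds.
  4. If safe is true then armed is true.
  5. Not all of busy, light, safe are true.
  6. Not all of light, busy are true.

busy: False, armed: False, safe: False, light: True

  (1) armed=F, busy=F — same ✓
  (2) {busy, light, safe}: 1 true — at least one ✓
  (3) safe=F, busy=F — same ✓
  (4) safe=F ⇒ armed: vacuous ✓
  (5) {busy, light, safe}: 1/3 true — not all ✓
  (6) {light, busy}: 1/2 true — not all ✓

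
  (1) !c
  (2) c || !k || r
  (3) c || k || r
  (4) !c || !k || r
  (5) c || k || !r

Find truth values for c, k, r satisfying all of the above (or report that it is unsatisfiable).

c = False, k = True, r = True

Unit clause (!c) forces c = False.
Try k = False:
  (c || k || r) forces r = True.
  clause (c || k || !r) is falsified — backtrack.
So k = True.
  then (c || !k || r) forces r = True.
Check each clause:
  (!c): !c holds.
  (c || !k || r): r holds.
  (c || k || r): k holds.
  (!c || !k || r): !c holds.
  (c || k || !r): k holds.
All clauses satisfied.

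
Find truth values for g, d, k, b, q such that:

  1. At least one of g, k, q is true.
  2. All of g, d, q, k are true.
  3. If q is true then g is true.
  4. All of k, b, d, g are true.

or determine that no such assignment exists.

g = True, d = True, k = True, b = True, q = True

  (1) {g, k, q}: 3 true — at least one ✓
  (2) {g, d, q, k}: all 4 true ✓
  (3) q=T ⇒ g: T ✓
  (4) {k, b, d, g}: all 4 true ✓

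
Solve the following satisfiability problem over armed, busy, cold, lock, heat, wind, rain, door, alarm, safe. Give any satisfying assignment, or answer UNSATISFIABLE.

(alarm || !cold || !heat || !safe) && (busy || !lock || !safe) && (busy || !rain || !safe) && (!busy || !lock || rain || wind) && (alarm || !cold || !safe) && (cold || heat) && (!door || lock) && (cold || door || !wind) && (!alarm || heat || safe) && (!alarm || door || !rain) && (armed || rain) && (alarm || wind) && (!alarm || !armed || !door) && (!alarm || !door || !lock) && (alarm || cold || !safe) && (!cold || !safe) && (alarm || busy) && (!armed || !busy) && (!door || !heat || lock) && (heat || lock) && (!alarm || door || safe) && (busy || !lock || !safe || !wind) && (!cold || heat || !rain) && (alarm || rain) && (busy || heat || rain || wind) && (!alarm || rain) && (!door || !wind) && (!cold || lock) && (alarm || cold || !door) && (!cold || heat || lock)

armed=F; busy=T; cold=T; lock=T; heat=T; wind=T; rain=T; door=F; alarm=F; safe=F

Try armed = True:
  (!armed || !busy) forces busy = False.
  (alarm || busy) forces alarm = True.
  (!alarm || !armed || !door) forces door = False.
  (!alarm || door || !rain) forces rain = False.
  clause (!alarm || rain) is falsified — backtrack.
So armed = False.
  then (armed || rain) forces rain = True.
Set busy = True.
Set cold = True.
  then (!cold || !safe) forces safe = False.
  then (!cold || heat || !rain) forces heat = True.
  then (!cold || lock) forces lock = True.
Set wind = True.
  then (!door || !wind) forces door = False.
  then (!alarm || door || !rain) forces alarm = False.
All clauses satisfied.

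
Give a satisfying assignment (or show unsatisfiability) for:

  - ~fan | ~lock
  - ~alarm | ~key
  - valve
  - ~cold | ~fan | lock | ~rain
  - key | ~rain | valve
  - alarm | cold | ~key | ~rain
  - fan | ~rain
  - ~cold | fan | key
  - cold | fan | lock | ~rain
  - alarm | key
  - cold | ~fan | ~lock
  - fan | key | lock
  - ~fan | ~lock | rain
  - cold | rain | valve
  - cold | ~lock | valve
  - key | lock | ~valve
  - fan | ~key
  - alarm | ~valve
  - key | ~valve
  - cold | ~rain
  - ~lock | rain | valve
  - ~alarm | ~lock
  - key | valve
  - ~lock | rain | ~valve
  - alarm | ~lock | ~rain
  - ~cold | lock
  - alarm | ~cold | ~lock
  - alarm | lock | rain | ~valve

Case valve = True:
  (alarm | ~valve) forces alarm = True.
  (~alarm | ~key) forces key = False.
  Clause (key | ~valve) is falsified — contradiction.
Case valve = False:
  Clause (valve) is falsified — contradiction.
Both cases fail, so the formula is unsatisfiable.

Unsatisfiable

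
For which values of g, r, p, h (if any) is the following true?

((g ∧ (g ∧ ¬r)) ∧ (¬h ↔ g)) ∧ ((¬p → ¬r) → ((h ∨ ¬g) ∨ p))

g = True; r = False; p = True; h = False

  (g ∧ (g ∧ ¬r)) ∧ (¬h ↔ g) = True
    g ∧ (g ∧ ¬r) = True
      g ∧ ¬r = True
        ¬r = True
    ¬h ↔ g = True
      ¬h = True
  (¬p → ¬r) → ((h ∨ ¬g) ∨ p) = True
    ¬p → ¬r = True
      ¬p = False
      ¬r = True
    (h ∨ ¬g) ∨ p = True
      h ∨ ¬g = False
        ¬g = False
Both conjuncts True, so the formula holds.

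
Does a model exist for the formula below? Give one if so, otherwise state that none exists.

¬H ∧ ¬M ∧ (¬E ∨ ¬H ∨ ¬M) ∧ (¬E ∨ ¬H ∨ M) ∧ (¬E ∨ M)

M: False; H: False; E: False

Unit clause (¬H) forces H = False.
Unit clause (¬M) forces M = False.
In (¬E ∨ M) only ¬E is left, so E = False.
All clauses satisfied.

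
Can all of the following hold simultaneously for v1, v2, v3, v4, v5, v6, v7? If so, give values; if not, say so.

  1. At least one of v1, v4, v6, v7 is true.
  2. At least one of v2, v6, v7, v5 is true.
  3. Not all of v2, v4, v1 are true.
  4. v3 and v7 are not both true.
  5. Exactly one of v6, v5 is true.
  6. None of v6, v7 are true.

v1 = True, v2 = True, v3 = False, v4 = False, v5 = True, v6 = False, v7 = False

  (1) {v1, v4, v6, v7}: 1 true — at least one ✓
  (2) {v2, v6, v7, v5}: 2 true — at least one ✓
  (3) {v2, v4, v1}: 2/3 true — not all ✓
  (4) v3=F, v7=F — not both ✓
  (5) {v6, v5}: 1 true — exactly one ✓
  (6) {v6, v7}: 0 true — none ✓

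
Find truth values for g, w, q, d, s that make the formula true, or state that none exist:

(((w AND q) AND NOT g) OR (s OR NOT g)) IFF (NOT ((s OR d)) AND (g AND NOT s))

g = True; w = False; q = False; d = True; s = False

  (((w AND q) AND NOT g) OR (s OR NOT g)) IFF (NOT ((s OR d)) AND (g AND NOT s)) = True
    ((w AND q) AND NOT g) OR (s OR NOT g) = False
      (w AND q) AND NOT g = False
        w AND q = False
        NOT g = False
      s OR NOT g = False
        NOT g = False
    NOT ((s OR d)) AND (g AND NOT s) = False
      NOT ((s OR d)) = False
        s OR d = True
      g AND NOT s = True
        NOT s = True
The formula evaluates to True.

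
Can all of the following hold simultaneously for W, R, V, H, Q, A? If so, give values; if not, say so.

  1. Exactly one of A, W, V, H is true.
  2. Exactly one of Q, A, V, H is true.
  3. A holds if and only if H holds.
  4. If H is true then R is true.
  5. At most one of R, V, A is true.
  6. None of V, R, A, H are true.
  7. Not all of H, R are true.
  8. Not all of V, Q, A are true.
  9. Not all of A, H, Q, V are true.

W = True, R = False, V = False, H = False, Q = True, A = False

  (1) {A, W, V, H}: 1 true — exactly one ✓
  (2) {Q, A, V, H}: 1 true — exactly one ✓
  (3) A=F, H=F — same ✓
  (4) H=F ⇒ R: vacuous ✓
  (5) {R, V, A}: 0 true — at most one ✓
  (6) {V, R, A, H}: 0 true — none ✓
  (7) {H, R}: 0/2 true — not all ✓
  (8) {V, Q, A}: 1/3 true — not all ✓
  (9) {A, H, Q, V}: 1/4 true — not all ✓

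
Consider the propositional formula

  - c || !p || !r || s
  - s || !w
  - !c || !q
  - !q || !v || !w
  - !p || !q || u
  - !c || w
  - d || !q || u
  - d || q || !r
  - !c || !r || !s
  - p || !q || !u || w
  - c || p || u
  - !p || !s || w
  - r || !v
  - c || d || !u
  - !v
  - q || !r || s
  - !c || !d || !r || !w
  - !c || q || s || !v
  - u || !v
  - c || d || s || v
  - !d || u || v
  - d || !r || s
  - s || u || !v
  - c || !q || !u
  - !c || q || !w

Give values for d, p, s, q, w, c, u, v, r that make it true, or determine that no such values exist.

Unit clause (!v) forces v = False.
Set d = True.
  then (!d || u || v) forces u = True.
Set p = False.
Set s = True.
Try q = True:
  (!c || !q) forces c = False.
  clause (c || !q || !u) is falsified — backtrack.
So q = False.
Set w = True.
  then (!c || q || !w) forces c = False.
Set r = False.
All clauses satisfied.

d = True, p = False, s = True, q = False, w = True, c = False, u = True, v = False, r = False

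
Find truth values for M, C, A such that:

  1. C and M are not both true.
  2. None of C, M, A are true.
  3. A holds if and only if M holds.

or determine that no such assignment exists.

M = False, C = False, A = False

  (1) C=F, M=F — not both ✓
  (2) {C, M, A}: 0 true — none ✓
  (3) A=F, M=F — same ✓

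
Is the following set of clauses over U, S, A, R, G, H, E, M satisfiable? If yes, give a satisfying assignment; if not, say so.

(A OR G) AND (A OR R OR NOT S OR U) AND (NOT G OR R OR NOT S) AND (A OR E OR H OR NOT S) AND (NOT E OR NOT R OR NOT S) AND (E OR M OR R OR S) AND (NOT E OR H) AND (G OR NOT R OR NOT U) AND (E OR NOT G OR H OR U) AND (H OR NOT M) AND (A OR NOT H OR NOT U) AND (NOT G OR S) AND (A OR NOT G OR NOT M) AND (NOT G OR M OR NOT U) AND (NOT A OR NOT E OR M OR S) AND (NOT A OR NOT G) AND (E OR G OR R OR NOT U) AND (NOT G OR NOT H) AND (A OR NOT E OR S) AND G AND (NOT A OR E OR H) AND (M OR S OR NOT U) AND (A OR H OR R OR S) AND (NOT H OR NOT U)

The formula is unsatisfiable.

Case G = True:
  (NOT G OR S) forces S = True.
  (NOT G OR R OR NOT S) forces R = True.
  (NOT E OR NOT R OR NOT S) forces E = False.
  (NOT A OR NOT G) forces A = False.
  (A OR E OR H OR NOT S) forces H = True.
  Clause (NOT G OR NOT H) is falsified — contradiction.
Case G = False:
  Clause (G) is falsified — contradiction.
Both cases fail, so the formula is unsatisfiable.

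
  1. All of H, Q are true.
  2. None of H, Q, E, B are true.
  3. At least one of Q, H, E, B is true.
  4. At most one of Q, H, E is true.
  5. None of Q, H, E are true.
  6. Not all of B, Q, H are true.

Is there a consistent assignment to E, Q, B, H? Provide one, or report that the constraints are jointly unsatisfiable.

The formula is unsatisfiable.

Case Q = True:
  Constraint (2) is violated (Q=T) — contradiction.
Case Q = False:
  Constraint (1) is violated (Q=F) — contradiction.
Both cases fail — unsatisfiable.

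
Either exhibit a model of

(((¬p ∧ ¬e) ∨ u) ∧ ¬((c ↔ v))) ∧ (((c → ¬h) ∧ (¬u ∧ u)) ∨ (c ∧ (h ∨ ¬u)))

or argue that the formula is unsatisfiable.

p = True, c = True, u = True, h = True, e = False, v = False

  ((¬p ∧ ¬e) ∨ u) ∧ ¬((c ↔ v)) = True
    (¬p ∧ ¬e) ∨ u = True
      ¬p ∧ ¬e = False
        ¬p = False
        ¬e = True
    ¬((c ↔ v)) = True
      c ↔ v = False
  ((c → ¬h) ∧ (¬u ∧ u)) ∨ (c ∧ (h ∨ ¬u)) = True
    (c → ¬h) ∧ (¬u ∧ u) = False
      c → ¬h = False
        ¬h = False
      ¬u ∧ u = False
        ¬u = False
    c ∧ (h ∨ ¬u) = True
      h ∨ ¬u = True
        ¬u = False
Both conjuncts True, so the formula holds.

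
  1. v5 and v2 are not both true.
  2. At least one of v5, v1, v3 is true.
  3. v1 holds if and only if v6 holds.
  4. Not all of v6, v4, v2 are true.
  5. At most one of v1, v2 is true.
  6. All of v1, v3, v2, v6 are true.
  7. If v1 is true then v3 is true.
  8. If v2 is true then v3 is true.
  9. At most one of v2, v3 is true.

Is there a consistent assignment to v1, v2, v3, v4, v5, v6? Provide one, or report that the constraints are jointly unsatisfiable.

Case v1 = True:
  (3) with v1=T forces v6 = True.
  (5) with v1=T forces v2 = False.
  Constraint (6) is violated (v2=F) — contradiction.
Case v1 = False:
  Constraint (6) is violated (v1=F) — contradiction.
Both cases fail — unsatisfiable.

UNSATISFIABLE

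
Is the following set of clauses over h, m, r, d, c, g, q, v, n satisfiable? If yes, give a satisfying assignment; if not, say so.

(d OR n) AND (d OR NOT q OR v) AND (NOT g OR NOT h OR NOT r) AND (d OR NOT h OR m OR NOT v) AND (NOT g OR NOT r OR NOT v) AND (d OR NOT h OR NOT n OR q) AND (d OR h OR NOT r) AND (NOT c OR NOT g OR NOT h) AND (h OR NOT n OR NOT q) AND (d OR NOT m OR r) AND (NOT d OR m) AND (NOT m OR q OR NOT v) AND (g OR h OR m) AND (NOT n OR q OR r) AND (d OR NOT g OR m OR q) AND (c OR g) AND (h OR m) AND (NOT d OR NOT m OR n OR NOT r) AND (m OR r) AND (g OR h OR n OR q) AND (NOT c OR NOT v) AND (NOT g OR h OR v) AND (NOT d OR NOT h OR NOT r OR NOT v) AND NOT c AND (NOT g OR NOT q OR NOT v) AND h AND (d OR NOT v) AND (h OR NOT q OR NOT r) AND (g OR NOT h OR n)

Unit clause (NOT c) forces c = False.
Unit clause (h) forces h = True.
In (c OR g) only g is left, so g = True.
In (NOT g OR NOT h OR NOT r) only NOT r is left, so r = False.
In (m OR r) only m is left, so m = True.
In (d OR NOT m OR r) only d is left, so d = True.
Set q = False.
  then (NOT m OR q OR NOT v) forces v = False.
  then (NOT n OR q OR r) forces n = False.
All clauses satisfied.

h = True, m = True, r = False, d = True, c = False, g = True, q = False, v = False, n = False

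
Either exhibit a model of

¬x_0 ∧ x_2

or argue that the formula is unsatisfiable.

x_0: False, x_2: True

  ¬x_0 = True
Both conjuncts True, so the formula holds.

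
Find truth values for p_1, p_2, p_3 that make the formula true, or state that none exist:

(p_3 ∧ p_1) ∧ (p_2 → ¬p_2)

p_1 = True, p_2 = False, p_3 = True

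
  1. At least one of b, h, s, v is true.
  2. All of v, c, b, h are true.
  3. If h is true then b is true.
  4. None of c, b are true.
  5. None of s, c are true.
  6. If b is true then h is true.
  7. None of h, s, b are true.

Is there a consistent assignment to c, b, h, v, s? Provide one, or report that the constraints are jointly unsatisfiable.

Unsatisfiable — no assignment works.

Case c = True:
  Constraint (4) is violated (c=T) — contradiction.
Case c = False:
  Constraint (2) is violated (c=F) — contradiction.
Both cases fail — unsatisfiable.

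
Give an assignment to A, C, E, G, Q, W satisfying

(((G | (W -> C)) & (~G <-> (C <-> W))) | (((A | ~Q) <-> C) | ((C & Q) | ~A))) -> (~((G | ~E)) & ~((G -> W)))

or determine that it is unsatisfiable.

A: True, C: False, E: False, G: False, Q: False, W: True

  (((G | (W -> C)) & (~G <-> (C <-> W))) | (((A | ~Q) <-> C) | ((C & Q) | ~A))) -> (~((G | ~E)) & ~((G -> W))) = True
    ((G | (W -> C)) & (~G <-> (C <-> W))) | (((A | ~Q) <-> C) | ((C & Q) | ~A)) = False
      (G | (W -> C)) & (~G <-> (C <-> W)) = False
        G | (W -> C) = False
          W -> C = False
        ~G <-> (C <-> W) = False
          ~G = True
          C <-> W = False
      ((A | ~Q) <-> C) | ((C & Q) | ~A) = False
        (A | ~Q) <-> C = False
          A | ~Q = True
            ~Q = True
        (C & Q) | ~A = False
          C & Q = False
          ~A = False
    ~((G | ~E)) & ~((G -> W)) = False
      ~((G | ~E)) = False
        G | ~E = True
          ~E = True
      ~((G -> W)) = False
        G -> W = True
The formula evaluates to True.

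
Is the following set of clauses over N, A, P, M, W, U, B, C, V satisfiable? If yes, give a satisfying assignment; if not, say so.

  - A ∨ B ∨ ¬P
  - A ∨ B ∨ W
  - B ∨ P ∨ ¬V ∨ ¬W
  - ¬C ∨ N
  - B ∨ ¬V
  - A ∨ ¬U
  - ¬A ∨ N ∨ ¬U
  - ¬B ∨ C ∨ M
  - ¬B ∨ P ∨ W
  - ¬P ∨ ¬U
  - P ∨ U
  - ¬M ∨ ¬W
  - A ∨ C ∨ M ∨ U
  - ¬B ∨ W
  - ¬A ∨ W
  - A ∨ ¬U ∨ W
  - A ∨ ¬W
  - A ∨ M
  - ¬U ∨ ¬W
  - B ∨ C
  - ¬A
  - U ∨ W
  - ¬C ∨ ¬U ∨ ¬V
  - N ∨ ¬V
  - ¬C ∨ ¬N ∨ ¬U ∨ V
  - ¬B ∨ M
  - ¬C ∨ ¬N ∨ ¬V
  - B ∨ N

Unsatisfiable — no assignment works.

Case A = True:
  Clause (¬A) is falsified — contradiction.
Case A = False:
  (A ∨ ¬U) forces U = False.
  (P ∨ U) forces P = True.
  (A ∨ B ∨ ¬P) forces B = True.
  (¬B ∨ W) forces W = True.
  Clause (A ∨ ¬W) is falsified — contradiction.
Both cases fail, so the formula is unsatisfiable.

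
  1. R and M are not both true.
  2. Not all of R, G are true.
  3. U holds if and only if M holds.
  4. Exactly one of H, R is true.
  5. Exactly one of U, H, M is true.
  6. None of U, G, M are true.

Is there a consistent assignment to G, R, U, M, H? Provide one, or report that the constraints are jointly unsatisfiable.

G: False, R: False, U: False, M: False, H: True

  (1) R=F, M=F — not both ✓
  (2) {R, G}: 0/2 true — not all ✓
  (3) U=F, M=F — same ✓
  (4) {H, R}: 1 true — exactly one ✓
  (5) {U, H, M}: 1 true — exactly one ✓
  (6) {U, G, M}: 0 true — none ✓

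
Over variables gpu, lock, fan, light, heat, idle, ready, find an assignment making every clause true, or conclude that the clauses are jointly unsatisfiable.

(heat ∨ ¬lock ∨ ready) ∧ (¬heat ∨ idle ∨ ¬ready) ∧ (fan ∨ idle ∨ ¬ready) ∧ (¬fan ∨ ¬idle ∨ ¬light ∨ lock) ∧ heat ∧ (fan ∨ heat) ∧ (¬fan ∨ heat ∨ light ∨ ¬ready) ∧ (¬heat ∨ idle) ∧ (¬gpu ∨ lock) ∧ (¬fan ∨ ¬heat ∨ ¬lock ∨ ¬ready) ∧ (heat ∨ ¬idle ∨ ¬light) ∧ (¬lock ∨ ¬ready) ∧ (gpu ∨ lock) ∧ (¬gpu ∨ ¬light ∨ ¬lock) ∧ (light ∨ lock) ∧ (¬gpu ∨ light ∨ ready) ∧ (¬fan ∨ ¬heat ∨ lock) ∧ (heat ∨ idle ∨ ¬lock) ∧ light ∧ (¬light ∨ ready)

Unsatisfiable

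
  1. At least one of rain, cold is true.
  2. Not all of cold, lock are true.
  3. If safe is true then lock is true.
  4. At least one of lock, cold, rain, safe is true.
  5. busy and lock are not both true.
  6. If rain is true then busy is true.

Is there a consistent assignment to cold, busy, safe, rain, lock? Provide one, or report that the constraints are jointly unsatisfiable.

cold = True; busy = True; safe = False; rain = True; lock = False

  (1) {rain, cold}: 2 true — at least one ✓
  (2) {cold, lock}: 1/2 true — not all ✓
  (3) safe=F ⇒ lock: vacuous ✓
  (4) {lock, cold, rain, safe}: 2 true — at least one ✓
  (5) busy=T, lock=F — not both ✓
  (6) rain=T ⇒ busy: T ✓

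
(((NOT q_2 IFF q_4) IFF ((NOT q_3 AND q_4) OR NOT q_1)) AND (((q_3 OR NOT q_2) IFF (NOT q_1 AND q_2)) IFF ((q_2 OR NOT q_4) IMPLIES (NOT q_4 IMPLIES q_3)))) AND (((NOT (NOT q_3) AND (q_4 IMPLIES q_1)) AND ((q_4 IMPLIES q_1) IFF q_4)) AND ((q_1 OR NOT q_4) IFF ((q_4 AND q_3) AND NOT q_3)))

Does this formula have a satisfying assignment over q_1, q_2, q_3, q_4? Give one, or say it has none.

Unsatisfiable — no assignment works.

Case q_3 = True: the formula simplifies to (((NOT q_2 IFF q_4) IFF NOT q_1) AND (NOT q_1 AND q_2)) AND (((q_4 IMPLIES q_1) AND ((q_4 IMPLIES q_1) IFF q_4)) AND NOT ((q_1 OR NOT q_4))).
  q_4 = True: simplifies to ((NOT q_2 IFF NOT q_1) AND (NOT q_1 AND q_2)) AND ((q_1 AND q_1) AND NOT q_1).
    q_1 = True: the conjunct NOT q_1 is False.
    q_1 = False: the conjunct q_1 is False.
  q_4 = False: the conjunct (q_4 IMPLIES q_1) IFF q_4 becomes (False IMPLIES q_1) IFF False = False.
Case q_3 = False: the conjunct NOT (NOT q_3) becomes NOT (NOT False) = False.
Both cases fail — unsatisfiable.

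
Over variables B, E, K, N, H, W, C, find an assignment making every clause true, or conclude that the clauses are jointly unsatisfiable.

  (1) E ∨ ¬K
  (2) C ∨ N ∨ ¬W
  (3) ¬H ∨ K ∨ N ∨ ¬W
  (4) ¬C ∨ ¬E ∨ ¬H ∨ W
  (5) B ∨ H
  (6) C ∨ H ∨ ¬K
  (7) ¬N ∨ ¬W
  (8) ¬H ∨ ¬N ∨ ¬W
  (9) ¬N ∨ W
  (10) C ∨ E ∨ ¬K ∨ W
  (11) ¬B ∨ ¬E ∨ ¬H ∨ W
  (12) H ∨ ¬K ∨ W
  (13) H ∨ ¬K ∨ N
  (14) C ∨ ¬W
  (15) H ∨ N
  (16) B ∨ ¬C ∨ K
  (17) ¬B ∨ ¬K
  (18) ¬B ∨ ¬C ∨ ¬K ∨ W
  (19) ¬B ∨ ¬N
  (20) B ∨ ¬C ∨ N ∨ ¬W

Set B = False.
  then (B ∨ H) forces H = True.
Set E = True.
Set K = True.
Try N = True:
  (¬N ∨ ¬W) forces W = False.
  clause (¬N ∨ W) is falsified — backtrack.
So N = False.
Set W = False.
  then (¬C ∨ ¬E ∨ ¬H ∨ W) forces C = False.
All clauses satisfied.

B: False, E: True, K: True, N: False, H: True, W: False, C: False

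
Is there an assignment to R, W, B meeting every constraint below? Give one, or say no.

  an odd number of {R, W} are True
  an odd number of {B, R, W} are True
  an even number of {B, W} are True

R = True; W = False; B = False

{R, W}: 1 true → odd ✓
{B, R, W}: 1 true → odd ✓
{B, W}: 0 true → even ✓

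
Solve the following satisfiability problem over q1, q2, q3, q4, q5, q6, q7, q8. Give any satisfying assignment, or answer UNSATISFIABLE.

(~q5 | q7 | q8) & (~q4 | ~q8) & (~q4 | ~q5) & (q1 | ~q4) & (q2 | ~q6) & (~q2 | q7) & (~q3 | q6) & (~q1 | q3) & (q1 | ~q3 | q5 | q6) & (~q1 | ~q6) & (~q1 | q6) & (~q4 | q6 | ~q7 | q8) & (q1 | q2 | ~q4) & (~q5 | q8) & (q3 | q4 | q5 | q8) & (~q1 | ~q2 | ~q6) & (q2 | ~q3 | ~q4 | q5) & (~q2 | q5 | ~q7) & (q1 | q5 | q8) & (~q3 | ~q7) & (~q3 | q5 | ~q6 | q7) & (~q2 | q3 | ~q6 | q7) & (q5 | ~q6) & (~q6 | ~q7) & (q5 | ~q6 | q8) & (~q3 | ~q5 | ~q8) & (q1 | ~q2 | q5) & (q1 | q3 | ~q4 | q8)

q1=F, q2=F, q3=F, q4=F, q5=T, q6=F, q7=F, q8=T

Try q1 = True:
  (~q1 | q3) forces q3 = True.
  (~q3 | q6) forces q6 = True.
  clause (~q1 | ~q6) is falsified — backtrack.
So q1 = False.
  then (q1 | ~q4) forces q4 = False.
Set q2 = False.
  then (q2 | ~q6) forces q6 = False.
  then (~q3 | q6) forces q3 = False.
Set q5 = True.
  then (~q5 | q8) forces q8 = True.
Set q7 = False.
All clauses satisfied.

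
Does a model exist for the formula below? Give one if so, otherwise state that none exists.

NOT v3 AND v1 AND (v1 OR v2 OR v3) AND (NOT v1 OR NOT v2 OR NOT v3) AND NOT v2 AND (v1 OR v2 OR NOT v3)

v1: True; v2: False; v3: False

Unit clause (NOT v3) forces v3 = False.
Unit clause (v1) forces v1 = True.
Unit clause (NOT v2) forces v2 = False.
Check each clause:
  (NOT v3): NOT v3 holds.
  (v1): v1 holds.
  (v1 OR v2 OR v3): v1 holds.
  (NOT v1 OR NOT v2 OR NOT v3): NOT v2 holds.
  (NOT v2): NOT v2 holds.
  (v1 OR v2 OR NOT v3): v1 holds.
All clauses satisfied.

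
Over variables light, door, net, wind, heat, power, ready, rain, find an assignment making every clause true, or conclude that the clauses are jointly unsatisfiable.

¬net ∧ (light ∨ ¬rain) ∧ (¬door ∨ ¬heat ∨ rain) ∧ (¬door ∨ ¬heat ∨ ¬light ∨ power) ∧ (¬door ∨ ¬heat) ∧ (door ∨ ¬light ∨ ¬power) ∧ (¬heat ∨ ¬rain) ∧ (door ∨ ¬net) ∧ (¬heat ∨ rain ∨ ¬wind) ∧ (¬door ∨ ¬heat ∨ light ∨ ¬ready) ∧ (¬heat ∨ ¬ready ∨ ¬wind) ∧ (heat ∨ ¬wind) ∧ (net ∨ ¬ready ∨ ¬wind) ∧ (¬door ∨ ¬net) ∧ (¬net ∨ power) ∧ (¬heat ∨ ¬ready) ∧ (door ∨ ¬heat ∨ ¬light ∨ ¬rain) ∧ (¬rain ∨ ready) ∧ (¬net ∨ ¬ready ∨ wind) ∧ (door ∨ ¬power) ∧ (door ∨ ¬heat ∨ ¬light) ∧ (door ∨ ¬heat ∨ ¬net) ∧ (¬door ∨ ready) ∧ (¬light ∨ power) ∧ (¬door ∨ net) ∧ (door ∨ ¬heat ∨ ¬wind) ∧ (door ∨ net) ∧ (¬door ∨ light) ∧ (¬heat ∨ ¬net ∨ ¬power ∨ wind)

Unsatisfiable — no assignment works.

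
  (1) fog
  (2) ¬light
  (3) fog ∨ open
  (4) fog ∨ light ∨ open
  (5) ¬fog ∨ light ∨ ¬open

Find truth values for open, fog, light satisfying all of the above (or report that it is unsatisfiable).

Unit clause (fog) forces fog = True.
Unit clause (¬light) forces light = False.
In (¬fog ∨ light ∨ ¬open) only ¬open is left, so open = False.
All clauses satisfied.

open = False, fog = True, light = False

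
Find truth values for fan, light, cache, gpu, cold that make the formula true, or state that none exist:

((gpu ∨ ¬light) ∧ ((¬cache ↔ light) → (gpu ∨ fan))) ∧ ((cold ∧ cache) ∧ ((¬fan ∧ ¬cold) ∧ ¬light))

The formula is unsatisfiable.

Case cold = True: the conjunct ¬cold is False.
Case cold = False: the conjunct cold is False.
Both cases fail — unsatisfiable.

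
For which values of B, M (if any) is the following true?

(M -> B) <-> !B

B=F; M=F

  (M -> B) <-> !B = True
    M -> B = True
    !B = True
The formula evaluates to True.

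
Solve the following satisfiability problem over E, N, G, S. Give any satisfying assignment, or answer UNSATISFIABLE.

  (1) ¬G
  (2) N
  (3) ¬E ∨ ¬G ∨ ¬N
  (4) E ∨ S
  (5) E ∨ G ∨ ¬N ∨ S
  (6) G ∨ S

Unit clause (¬G) forces G = False.
Unit clause (N) forces N = True.
In (G ∨ S) only S is left, so S = True.
Set E = False.
Check each clause:
  (¬G): ¬G holds.
  (N): N holds.
  (¬E ∨ ¬G ∨ ¬N): ¬E holds.
  (E ∨ S): S holds.
  (E ∨ G ∨ ¬N ∨ S): S holds.
  (G ∨ S): S holds.
All clauses satisfied.

E = False, N = True, G = False, S = True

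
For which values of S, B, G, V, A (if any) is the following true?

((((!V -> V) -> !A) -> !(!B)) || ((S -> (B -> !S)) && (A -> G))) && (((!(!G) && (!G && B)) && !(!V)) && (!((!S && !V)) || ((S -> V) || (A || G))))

Case G = True: the conjunct !G is False.
Case G = False: the conjunct !(!G) becomes !(!False) = False.
Both cases fail — unsatisfiable.

UNSATISFIABLE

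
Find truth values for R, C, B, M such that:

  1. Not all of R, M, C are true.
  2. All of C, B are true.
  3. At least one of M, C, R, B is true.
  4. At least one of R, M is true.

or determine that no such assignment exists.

R: True; C: True; B: True; M: False

  (1) {R, M, C}: 2/3 true — not all ✓
  (2) {C, B}: all 2 true ✓
  (3) {M, C, R, B}: 3 true — at least one ✓
  (4) {R, M}: 1 true — at least one ✓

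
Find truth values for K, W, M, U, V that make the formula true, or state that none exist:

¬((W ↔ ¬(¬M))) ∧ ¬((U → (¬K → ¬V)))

K = False, W = False, M = True, U = True, V = True

  ¬((W ↔ ¬(¬M))) = True
    W ↔ ¬(¬M) = False
      ¬(¬M) = True
        ¬M = False
  ¬((U → (¬K → ¬V))) = True
    U → (¬K → ¬V) = False
      ¬K → ¬V = False
        ¬K = True
        ¬V = False
Both conjuncts True, so the formula holds.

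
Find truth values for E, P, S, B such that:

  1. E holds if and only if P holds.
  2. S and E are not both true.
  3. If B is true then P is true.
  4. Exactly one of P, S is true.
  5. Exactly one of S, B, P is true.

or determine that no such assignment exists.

E: True, P: True, S: False, B: False

  (1) E=T, P=T — same ✓
  (2) S=F, E=T — not both ✓
  (3) B=F ⇒ P: vacuous ✓
  (4) {P, S}: 1 true — exactly one ✓
  (5) {S, B, P}: 1 true — exactly one ✓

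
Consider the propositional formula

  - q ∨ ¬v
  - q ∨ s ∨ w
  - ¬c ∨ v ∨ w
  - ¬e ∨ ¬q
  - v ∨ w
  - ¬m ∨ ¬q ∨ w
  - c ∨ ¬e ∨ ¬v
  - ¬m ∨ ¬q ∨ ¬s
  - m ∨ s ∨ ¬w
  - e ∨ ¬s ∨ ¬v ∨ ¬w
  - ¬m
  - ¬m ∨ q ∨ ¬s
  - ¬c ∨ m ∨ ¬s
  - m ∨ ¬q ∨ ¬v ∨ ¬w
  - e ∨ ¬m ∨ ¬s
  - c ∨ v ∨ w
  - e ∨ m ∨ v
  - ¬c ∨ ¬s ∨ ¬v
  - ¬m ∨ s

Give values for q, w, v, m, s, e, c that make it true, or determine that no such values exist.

Unit clause (¬m) forces m = False.
Set q = True.
  then (¬e ∨ ¬q) forces e = False.
  then (e ∨ m ∨ v) forces v = True.
  then (m ∨ ¬q ∨ ¬v ∨ ¬w) forces w = False.
Set s = False.
Set c = True.
All clauses satisfied.

q = True, w = False, v = True, m = False, s = False, e = False, c = True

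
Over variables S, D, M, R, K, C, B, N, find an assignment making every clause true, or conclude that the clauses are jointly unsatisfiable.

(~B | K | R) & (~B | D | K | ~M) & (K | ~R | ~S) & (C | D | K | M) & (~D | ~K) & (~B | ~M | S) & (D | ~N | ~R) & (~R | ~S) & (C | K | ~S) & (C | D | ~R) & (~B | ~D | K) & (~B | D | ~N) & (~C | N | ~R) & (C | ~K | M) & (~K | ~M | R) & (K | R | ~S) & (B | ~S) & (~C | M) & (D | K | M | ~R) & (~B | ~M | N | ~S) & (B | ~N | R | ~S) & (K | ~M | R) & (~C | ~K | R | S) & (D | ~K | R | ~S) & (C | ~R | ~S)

Try S = True:
  (~R | ~S) forces R = False.
  (K | R | ~S) forces K = True.
  (~D | ~K) forces D = False.
  clause (D | ~K | R | ~S) is falsified — backtrack.
So S = False.
Set D = True.
  then (~D | ~K) forces K = False.
  then (~B | ~D | K) forces B = False.
Set M = True.
  then (K | ~M | R) forces R = True.
Set C = True.
  then (~C | N | ~R) forces N = True.
All clauses satisfied.

S: False, D: True, M: True, R: True, K: False, C: True, B: False, N: True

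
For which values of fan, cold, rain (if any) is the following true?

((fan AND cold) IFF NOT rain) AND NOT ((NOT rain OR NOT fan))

fan=T, cold=F, rain=T

  (fan AND cold) IFF NOT rain = True
    fan AND cold = False
    NOT rain = False
  NOT ((NOT rain OR NOT fan)) = True
    NOT rain OR NOT fan = False
      NOT rain = False
      NOT fan = False
Both conjuncts True, so the formula holds.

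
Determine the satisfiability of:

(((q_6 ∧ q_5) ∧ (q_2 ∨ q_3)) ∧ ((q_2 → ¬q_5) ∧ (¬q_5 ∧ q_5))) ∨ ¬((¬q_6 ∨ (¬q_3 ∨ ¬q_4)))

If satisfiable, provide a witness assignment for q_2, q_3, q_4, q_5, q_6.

q_2=T; q_3=T; q_4=T; q_5=T; q_6=T

  (((q_6 ∧ q_5) ∧ (q_2 ∨ q_3)) ∧ ((q_2 → ¬q_5) ∧ (¬q_5 ∧ q_5))) ∨ ¬((¬q_6 ∨ (¬q_3 ∨ ¬q_4))) = True
    ((q_6 ∧ q_5) ∧ (q_2 ∨ q_3)) ∧ ((q_2 → ¬q_5) ∧ (¬q_5 ∧ q_5)) = False
      (q_6 ∧ q_5) ∧ (q_2 ∨ q_3) = True
        q_6 ∧ q_5 = True
        q_2 ∨ q_3 = True
      (q_2 → ¬q_5) ∧ (¬q_5 ∧ q_5) = False
        q_2 → ¬q_5 = False
          ¬q_5 = False
        ¬q_5 ∧ q_5 = False
          ¬q_5 = False
    ¬((¬q_6 ∨ (¬q_3 ∨ ¬q_4))) = True
      ¬q_6 ∨ (¬q_3 ∨ ¬q_4) = False
        ¬q_6 = False
        ¬q_3 ∨ ¬q_4 = False
          ¬q_3 = False
          ¬q_4 = False
The formula evaluates to True.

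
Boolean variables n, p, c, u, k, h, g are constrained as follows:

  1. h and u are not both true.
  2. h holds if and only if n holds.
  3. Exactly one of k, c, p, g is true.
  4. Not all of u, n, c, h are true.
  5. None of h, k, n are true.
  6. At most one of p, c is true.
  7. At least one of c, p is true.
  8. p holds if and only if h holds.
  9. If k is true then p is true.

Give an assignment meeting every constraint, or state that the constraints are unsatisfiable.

n = False, p = False, c = True, u = False, k = False, h = False, g = False

  (1) h=F, u=F — not both ✓
  (2) h=F, n=F — same ✓
  (3) {k, c, p, g}: 1 true — exactly one ✓
  (4) {u, n, c, h}: 1/4 true — not all ✓
  (5) {h, k, n}: 0 true — none ✓
  (6) {p, c}: 1 true — at most one ✓
  (7) {c, p}: 1 true — at least one ✓
  (8) p=F, h=F — same ✓
  (9) k=F ⇒ p: vacuous ✓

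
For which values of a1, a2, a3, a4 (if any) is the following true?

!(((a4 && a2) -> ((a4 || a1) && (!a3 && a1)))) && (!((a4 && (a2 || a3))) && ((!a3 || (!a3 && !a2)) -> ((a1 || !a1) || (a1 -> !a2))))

Case a2 = True: the formula simplifies to !((a4 -> ((a4 || a1) && (!a3 && a1)))) && (!a4 && (!a3 -> ((a1 || !a1) || !a1))).
  a4 = True: the conjunct !a4 is False.
  a4 = False: the conjunct !((a4 -> ((a4 || a1) && (!a3 && a1)))) becomes !((False -> (a1 && (!a3 && a1)))) = False.
Case a2 = False: the conjunct !(((a4 && a2) -> ((a4 || a1) && (!a3 && a1)))) becomes !((False -> ((a4 || a1) && (!a3 && a1)))) = False.
Both cases fail — unsatisfiable.

UNSATISFIABLE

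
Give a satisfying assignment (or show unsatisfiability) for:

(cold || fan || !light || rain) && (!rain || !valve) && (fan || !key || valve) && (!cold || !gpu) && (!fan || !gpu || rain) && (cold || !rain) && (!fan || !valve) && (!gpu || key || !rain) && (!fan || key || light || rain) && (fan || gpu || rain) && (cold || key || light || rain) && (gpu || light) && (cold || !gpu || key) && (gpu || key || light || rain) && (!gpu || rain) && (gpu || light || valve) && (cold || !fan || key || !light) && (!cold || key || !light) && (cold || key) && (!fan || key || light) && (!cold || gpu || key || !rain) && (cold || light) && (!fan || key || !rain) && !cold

Unit clause (!cold) forces cold = False.
In (cold || !rain) only !rain is left, so rain = False.
In (!gpu || rain) only !gpu is left, so gpu = False.
In (cold || key) only key is left, so key = True.
In (cold || light) only light is left, so light = True.
In (cold || fan || !light || rain) only fan is left, so fan = True.
In (!fan || !valve) only !valve is left, so valve = False.
All clauses satisfied.

light = True, gpu = False, rain = False, key = True, cold = False, fan = True, valve = False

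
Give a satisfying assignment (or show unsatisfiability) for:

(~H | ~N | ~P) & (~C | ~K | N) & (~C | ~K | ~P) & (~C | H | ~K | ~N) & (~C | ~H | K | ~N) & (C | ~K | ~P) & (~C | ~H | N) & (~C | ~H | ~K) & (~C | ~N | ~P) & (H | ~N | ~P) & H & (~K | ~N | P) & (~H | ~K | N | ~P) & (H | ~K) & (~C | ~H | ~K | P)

Unit clause (H) forces H = True.
Try C = True:
  (~C | ~H | N) forces N = True.
  (~H | ~N | ~P) forces P = False.
  (~C | ~H | K | ~N) forces K = True.
  clause (~C | ~H | ~K) is falsified — backtrack.
So C = False.
Set N = False.
Set P = False.
Set K = False.
All clauses satisfied.

C: False, H: True, N: False, P: False, K: False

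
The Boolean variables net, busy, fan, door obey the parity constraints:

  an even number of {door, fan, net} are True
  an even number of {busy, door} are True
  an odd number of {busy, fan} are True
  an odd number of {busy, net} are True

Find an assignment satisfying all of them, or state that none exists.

net=T; busy=F; fan=T; door=F

{door, fan, net}: 2 true → even ✓
{busy, door}: 0 true → even ✓
{busy, fan}: 1 true → odd ✓
{busy, net}: 1 true → odd ✓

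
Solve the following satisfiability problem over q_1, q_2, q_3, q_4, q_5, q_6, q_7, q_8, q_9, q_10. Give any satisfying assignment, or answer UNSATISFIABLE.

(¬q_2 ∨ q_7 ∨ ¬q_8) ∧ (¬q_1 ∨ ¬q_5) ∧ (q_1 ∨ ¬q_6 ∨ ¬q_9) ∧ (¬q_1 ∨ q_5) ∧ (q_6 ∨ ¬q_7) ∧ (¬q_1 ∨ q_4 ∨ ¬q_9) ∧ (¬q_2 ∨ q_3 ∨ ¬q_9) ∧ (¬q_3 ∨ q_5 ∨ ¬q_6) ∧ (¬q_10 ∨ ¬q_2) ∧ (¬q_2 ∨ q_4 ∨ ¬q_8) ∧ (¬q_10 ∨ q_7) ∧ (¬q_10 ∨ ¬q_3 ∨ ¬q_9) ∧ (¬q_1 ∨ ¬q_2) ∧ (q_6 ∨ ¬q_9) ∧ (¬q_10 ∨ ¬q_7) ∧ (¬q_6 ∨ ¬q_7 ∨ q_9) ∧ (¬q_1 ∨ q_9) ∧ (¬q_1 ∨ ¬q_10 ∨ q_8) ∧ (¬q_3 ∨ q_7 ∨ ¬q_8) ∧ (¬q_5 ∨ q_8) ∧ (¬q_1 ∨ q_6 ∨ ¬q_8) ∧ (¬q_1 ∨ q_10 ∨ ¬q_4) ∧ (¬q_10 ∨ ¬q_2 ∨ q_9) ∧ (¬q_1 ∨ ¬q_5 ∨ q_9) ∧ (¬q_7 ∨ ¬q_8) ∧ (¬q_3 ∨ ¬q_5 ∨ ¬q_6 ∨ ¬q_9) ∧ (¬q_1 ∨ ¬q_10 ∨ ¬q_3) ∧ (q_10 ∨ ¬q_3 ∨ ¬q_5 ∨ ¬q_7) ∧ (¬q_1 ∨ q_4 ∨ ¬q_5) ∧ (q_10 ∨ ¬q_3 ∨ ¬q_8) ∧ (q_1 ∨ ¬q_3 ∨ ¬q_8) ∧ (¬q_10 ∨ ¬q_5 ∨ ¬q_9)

Try q_1 = True:
  (¬q_1 ∨ ¬q_5) forces q_5 = False.
  clause (¬q_1 ∨ q_5) is falsified — backtrack.
So q_1 = False.
Set q_2 = False.
Set q_3 = False.
Set q_4 = True.
Set q_5 = False.
Set q_6 = True.
  then (q_1 ∨ ¬q_6 ∨ ¬q_9) forces q_9 = False.
  then (¬q_6 ∨ ¬q_7 ∨ q_9) forces q_7 = False.
  then (¬q_10 ∨ q_7) forces q_10 = False.
Set q_8 = False.
All clauses satisfied.

q_1 = False, q_2 = False, q_3 = False, q_4 = True, q_5 = False, q_6 = True, q_7 = False, q_8 = False, q_9 = False, q_10 = False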